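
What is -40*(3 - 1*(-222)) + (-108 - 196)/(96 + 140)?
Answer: -531076/59 ≈ -9001.3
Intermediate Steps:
-40*(3 - 1*(-222)) + (-108 - 196)/(96 + 140) = -40*(3 + 222) - 304/236 = -40*225 - 304*1/236 = -9000 - 76/59 = -531076/59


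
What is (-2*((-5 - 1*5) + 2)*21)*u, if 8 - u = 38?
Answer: -10080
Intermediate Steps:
u = -30 (u = 8 - 1*38 = 8 - 38 = -30)
(-2*((-5 - 1*5) + 2)*21)*u = (-2*((-5 - 1*5) + 2)*21)*(-30) = (-2*((-5 - 5) + 2)*21)*(-30) = (-2*(-10 + 2)*21)*(-30) = (-2*(-8)*21)*(-30) = (16*21)*(-30) = 336*(-30) = -10080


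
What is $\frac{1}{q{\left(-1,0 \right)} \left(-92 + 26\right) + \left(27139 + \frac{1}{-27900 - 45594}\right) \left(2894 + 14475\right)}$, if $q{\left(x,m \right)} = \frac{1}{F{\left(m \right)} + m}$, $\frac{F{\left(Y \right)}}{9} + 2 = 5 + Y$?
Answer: $\frac{73494}{34643402427733} \approx 2.1214 \cdot 10^{-9}$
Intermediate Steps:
$F{\left(Y \right)} = 27 + 9 Y$ ($F{\left(Y \right)} = -18 + 9 \left(5 + Y\right) = -18 + \left(45 + 9 Y\right) = 27 + 9 Y$)
$q{\left(x,m \right)} = \frac{1}{27 + 10 m}$ ($q{\left(x,m \right)} = \frac{1}{\left(27 + 9 m\right) + m} = \frac{1}{27 + 10 m}$)
$\frac{1}{q{\left(-1,0 \right)} \left(-92 + 26\right) + \left(27139 + \frac{1}{-27900 - 45594}\right) \left(2894 + 14475\right)} = \frac{1}{\frac{-92 + 26}{27 + 10 \cdot 0} + \left(27139 + \frac{1}{-27900 - 45594}\right) \left(2894 + 14475\right)} = \frac{1}{\frac{1}{27 + 0} \left(-66\right) + \left(27139 + \frac{1}{-73494}\right) 17369} = \frac{1}{\frac{1}{27} \left(-66\right) + \left(27139 - \frac{1}{73494}\right) 17369} = \frac{1}{\frac{1}{27} \left(-66\right) + \frac{1994553665}{73494} \cdot 17369} = \frac{1}{- \frac{22}{9} + \frac{34643402607385}{73494}} = \frac{1}{\frac{34643402427733}{73494}} = \frac{73494}{34643402427733}$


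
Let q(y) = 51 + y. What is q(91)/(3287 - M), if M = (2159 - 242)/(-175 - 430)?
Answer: 42955/995276 ≈ 0.043159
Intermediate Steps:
M = -1917/605 (M = 1917/(-605) = 1917*(-1/605) = -1917/605 ≈ -3.1686)
q(91)/(3287 - M) = (51 + 91)/(3287 - 1*(-1917/605)) = 142/(3287 + 1917/605) = 142/(1990552/605) = 142*(605/1990552) = 42955/995276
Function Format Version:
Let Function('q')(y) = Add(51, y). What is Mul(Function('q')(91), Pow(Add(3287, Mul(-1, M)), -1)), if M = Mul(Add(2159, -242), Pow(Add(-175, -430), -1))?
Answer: Rational(42955, 995276) ≈ 0.043159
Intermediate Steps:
M = Rational(-1917, 605) (M = Mul(1917, Pow(-605, -1)) = Mul(1917, Rational(-1, 605)) = Rational(-1917, 605) ≈ -3.1686)
Mul(Function('q')(91), Pow(Add(3287, Mul(-1, M)), -1)) = Mul(Add(51, 91), Pow(Add(3287, Mul(-1, Rational(-1917, 605))), -1)) = Mul(142, Pow(Add(3287, Rational(1917, 605)), -1)) = Mul(142, Pow(Rational(1990552, 605), -1)) = Mul(142, Rational(605, 1990552)) = Rational(42955, 995276)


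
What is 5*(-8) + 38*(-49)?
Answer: -1902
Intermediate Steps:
5*(-8) + 38*(-49) = -40 - 1862 = -1902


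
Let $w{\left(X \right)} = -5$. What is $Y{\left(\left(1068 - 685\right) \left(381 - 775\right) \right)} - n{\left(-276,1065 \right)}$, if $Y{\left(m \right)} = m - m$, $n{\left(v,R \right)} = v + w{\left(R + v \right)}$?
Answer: $281$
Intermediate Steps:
$n{\left(v,R \right)} = -5 + v$ ($n{\left(v,R \right)} = v - 5 = -5 + v$)
$Y{\left(m \right)} = 0$
$Y{\left(\left(1068 - 685\right) \left(381 - 775\right) \right)} - n{\left(-276,1065 \right)} = 0 - \left(-5 - 276\right) = 0 - -281 = 0 + 281 = 281$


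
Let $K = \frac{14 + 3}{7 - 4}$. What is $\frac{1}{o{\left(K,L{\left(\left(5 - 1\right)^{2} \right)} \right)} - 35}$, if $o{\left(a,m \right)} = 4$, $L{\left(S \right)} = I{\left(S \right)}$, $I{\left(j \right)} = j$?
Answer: $- \frac{1}{31} \approx -0.032258$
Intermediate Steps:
$K = \frac{17}{3} \approx 5.6667$
$L{\left(S \right)} = S$
$\frac{1}{o{\left(K,L{\left(\left(5 - 1\right)^{2} \right)} \right)} - 35} = \frac{1}{4 - 35} = \frac{1}{-31} = - \frac{1}{31}$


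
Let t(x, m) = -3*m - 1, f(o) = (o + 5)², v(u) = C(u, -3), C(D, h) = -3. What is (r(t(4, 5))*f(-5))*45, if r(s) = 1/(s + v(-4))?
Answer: 0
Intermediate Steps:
v(u) = -3
f(o) = (5 + o)²
t(x, m) = -1 - 3*m
r(s) = 1/(-3 + s) (r(s) = 1/(s - 3) = 1/(-3 + s))
(r(t(4, 5))*f(-5))*45 = ((5 - 5)²/(-3 + (-1 - 3*5)))*45 = (0²/(-3 + (-1 - 15)))*45 = (0/(-3 - 16))*45 = (0/(-19))*45 = -1/19*0*45 = 0*45 = 0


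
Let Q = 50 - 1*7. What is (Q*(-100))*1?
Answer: -4300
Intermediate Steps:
Q = 43 (Q = 50 - 7 = 43)
(Q*(-100))*1 = (43*(-100))*1 = -4300*1 = -4300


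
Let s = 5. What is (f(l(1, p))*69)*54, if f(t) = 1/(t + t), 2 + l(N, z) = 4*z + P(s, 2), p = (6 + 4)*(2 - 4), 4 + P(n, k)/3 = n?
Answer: -1863/79 ≈ -23.582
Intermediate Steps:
P(n, k) = -12 + 3*n
p = -20 (p = 10*(-2) = -20)
l(N, z) = 1 + 4*z (l(N, z) = -2 + (4*z + (-12 + 3*5)) = -2 + (4*z + (-12 + 15)) = -2 + (4*z + 3) = -2 + (3 + 4*z) = 1 + 4*z)
f(t) = 1/(2*t)
(f(l(1, p))*69)*54 = ((1/(2*(1 + 4*(-20))))*69)*54 = ((1/(2*(1 - 80)))*69)*54 = (((½)/(-79))*69)*54 = (((½)*(-1/79))*69)*54 = -1/158*69*54 = -69/158*54 = -1863/79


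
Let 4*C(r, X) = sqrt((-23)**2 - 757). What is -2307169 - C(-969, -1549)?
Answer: -2307169 - I*sqrt(57)/2 ≈ -2.3072e+6 - 3.7749*I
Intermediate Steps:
C(r, X) = I*sqrt(57)/2 (C(r, X) = sqrt((-23)**2 - 757)/4 = sqrt(529 - 757)/4 = sqrt(-228)/4 = (2*I*sqrt(57))/4 = I*sqrt(57)/2)
-2307169 - C(-969, -1549) = -2307169 - I*sqrt(57)/2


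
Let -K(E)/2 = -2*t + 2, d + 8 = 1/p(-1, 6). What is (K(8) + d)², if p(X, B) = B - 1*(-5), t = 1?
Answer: 7569/121 ≈ 62.554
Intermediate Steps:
p(X, B) = 5 + B (p(X, B) = B + 5 = 5 + B)
d = -87/11 (d = -8 + 1/(5 + 6) = -8 + 1/11 = -87/11 ≈ -7.9091)
K(E) = 0 (K(E) = -2*(-2*1 + 2) = -2*(-2 + 2) = -2*0 = 0)
(K(8) + d)² = (0 - 87/11)² = (-87/11)² = 7569/121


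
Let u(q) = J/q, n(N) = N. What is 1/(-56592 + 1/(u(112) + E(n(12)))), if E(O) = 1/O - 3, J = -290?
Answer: -925/52347768 ≈ -1.7670e-5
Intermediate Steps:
u(q) = -290/q
E(O) = -3 + 1/O
1/(-56592 + 1/(u(112) + E(n(12)))) = 1/(-56592 + 1/(-290/112 + (-3 + 1/12))) = 1/(-56592 + 1/(-290*1/112 + (-3 + 1/12))) = 1/(-56592 + 1/(-145/56 - 35/12)) = 1/(-56592 + 1/(-925/168)) = 1/(-56592 - 168/925) = 1/(-52347768/925) = -925/52347768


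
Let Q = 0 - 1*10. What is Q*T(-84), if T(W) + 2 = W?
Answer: 860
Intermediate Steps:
T(W) = -2 + W
Q = -10 (Q = 0 - 10 = -10)
Q*T(-84) = -10*(-2 - 84) = -10*(-86) = 860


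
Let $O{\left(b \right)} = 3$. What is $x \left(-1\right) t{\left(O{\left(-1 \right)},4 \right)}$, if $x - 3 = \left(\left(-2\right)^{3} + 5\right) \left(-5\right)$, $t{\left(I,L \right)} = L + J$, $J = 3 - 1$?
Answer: $-108$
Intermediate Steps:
$J = 2$
$t{\left(I,L \right)} = 2 + L$ ($t{\left(I,L \right)} = L + 2 = 2 + L$)
$x = 18$ ($x = 3 + \left(\left(-2\right)^{3} + 5\right) \left(-5\right) = 3 + \left(-8 + 5\right) \left(-5\right) = 3 - -15 = 3 + 15 = 18$)
$x \left(-1\right) t{\left(O{\left(-1 \right)},4 \right)} = 18 \left(-1\right) \left(2 + 4\right) = \left(-18\right) 6 = -108$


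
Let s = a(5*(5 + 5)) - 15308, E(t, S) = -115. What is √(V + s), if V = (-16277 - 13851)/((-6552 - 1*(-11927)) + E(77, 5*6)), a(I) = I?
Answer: I*√26394419630/1315 ≈ 123.55*I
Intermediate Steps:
V = -7532/1315 (V = (-16277 - 13851)/((-6552 - 1*(-11927)) - 115) = -30128/((-6552 + 11927) - 115) = -30128/(5375 - 115) = -30128/5260 = -30128*1/5260 = -7532/1315 ≈ -5.7278)
s = -15258 (s = 5*(5 + 5) - 15308 = 5*10 - 15308 = 50 - 15308 = -15258)
√(V + s) = √(-7532/1315 - 15258) = √(-20071802/1315) = I*√26394419630/1315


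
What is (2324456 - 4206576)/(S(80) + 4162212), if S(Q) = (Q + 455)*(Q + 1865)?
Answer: -1882120/5202787 ≈ -0.36175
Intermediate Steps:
S(Q) = (455 + Q)*(1865 + Q)
(2324456 - 4206576)/(S(80) + 4162212) = (2324456 - 4206576)/((848575 + 80² + 2320*80) + 4162212) = -1882120/((848575 + 6400 + 185600) + 4162212) = -1882120/(1040575 + 4162212) = -1882120/5202787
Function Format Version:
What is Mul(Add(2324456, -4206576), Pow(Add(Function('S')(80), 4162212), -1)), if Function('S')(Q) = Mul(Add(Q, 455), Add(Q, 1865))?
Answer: Rational(-1882120, 5202787) ≈ -0.36175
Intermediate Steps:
Function('S')(Q) = Mul(Add(455, Q), Add(1865, Q))
Mul(Add(2324456, -4206576), Pow(Add(Function('S')(80), 4162212), -1)) = Mul(Add(2324456, -4206576), Pow(Add(Add(848575, Pow(80, 2), Mul(2320, 80)), 4162212), -1)) = Mul(-1882120, Pow(Add(Add(848575, 6400, 185600), 4162212), -1)) = Mul(-1882120, Pow(Add(1040575, 4162212), -1)) = Mul(-1882120, Pow(5202787, -1)) = Mul(-1882120, Rational(1, 5202787)) = Rational(-1882120, 5202787)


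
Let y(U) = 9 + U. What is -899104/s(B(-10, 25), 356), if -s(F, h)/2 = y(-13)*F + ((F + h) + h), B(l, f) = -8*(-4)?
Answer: 56194/77 ≈ 729.79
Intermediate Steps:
B(l, f) = 32
s(F, h) = -4*h + 6*F (s(F, h) = -2*((9 - 13)*F + ((F + h) + h)) = -2*(-4*F + (F + 2*h)) = -2*(-3*F + 2*h) = -4*h + 6*F)
-899104/s(B(-10, 25), 356) = -899104/(-4*356 + 6*32) = -899104/(-1424 + 192) = -899104/(-1232) = -899104*(-1/1232) = 56194/77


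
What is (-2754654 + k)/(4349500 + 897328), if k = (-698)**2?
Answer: -1133725/2623414 ≈ -0.43216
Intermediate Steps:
k = 487204
(-2754654 + k)/(4349500 + 897328) = (-2754654 + 487204)/(4349500 + 897328) = -2267450/5246828 = -2267450*1/5246828 = -1133725/2623414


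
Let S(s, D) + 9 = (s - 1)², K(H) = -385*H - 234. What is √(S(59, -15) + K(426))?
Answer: I*√160889 ≈ 401.11*I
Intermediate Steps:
K(H) = -234 - 385*H
S(s, D) = -9 + (-1 + s)² (S(s, D) = -9 + (s - 1)² = -9 + (-1 + s)²)
√(S(59, -15) + K(426)) = √((-9 + (-1 + 59)²) + (-234 - 385*426)) = √((-9 + 58²) + (-234 - 164010)) = √((-9 + 3364) - 164244) = √(3355 - 164244) = √(-160889) = I*√160889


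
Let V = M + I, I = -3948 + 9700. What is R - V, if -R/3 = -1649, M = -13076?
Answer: 12271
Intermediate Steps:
I = 5752
R = 4947 (R = -3*(-1649) = 4947)
V = -7324 (V = -13076 + 5752 = -7324)
R - V = 4947 - 1*(-7324) = 4947 + 7324 = 12271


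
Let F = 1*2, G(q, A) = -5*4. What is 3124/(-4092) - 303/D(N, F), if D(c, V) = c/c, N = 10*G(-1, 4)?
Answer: -28250/93 ≈ -303.76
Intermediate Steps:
G(q, A) = -20
N = -200 (N = 10*(-20) = -200)
F = 2
D(c, V) = 1
3124/(-4092) - 303/D(N, F) = 3124/(-4092) - 303/1 = 3124*(-1/4092) - 303*1 = -71/93 - 303 = -28250/93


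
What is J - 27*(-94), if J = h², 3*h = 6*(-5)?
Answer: 2638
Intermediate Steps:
h = -10 (h = (6*(-5))/3 = (⅓)*(-30) = -10)
J = 100 (J = (-10)² = 100)
J - 27*(-94) = 100 - 27*(-94) = 100 + 2538 = 2638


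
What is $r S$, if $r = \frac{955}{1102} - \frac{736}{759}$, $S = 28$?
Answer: $- \frac{52486}{18183} \approx -2.8865$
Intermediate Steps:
$r = - \frac{3749}{36366}$ ($r = 955 \cdot \frac{1}{1102} - \frac{32}{33} = \frac{955}{1102} - \frac{32}{33} = - \frac{3749}{36366} \approx -0.10309$)
$r S = \left(- \frac{3749}{36366}\right) 28 = - \frac{52486}{18183}$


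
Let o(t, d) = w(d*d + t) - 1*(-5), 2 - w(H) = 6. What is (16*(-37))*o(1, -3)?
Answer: -592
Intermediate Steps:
w(H) = -4 (w(H) = 2 - 1*6 = 2 - 6 = -4)
o(t, d) = 1 (o(t, d) = -4 - 1*(-5) = -4 + 5 = 1)
(16*(-37))*o(1, -3) = (16*(-37))*1 = -592*1 = -592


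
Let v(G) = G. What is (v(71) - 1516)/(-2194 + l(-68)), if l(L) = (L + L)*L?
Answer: -1445/7054 ≈ -0.20485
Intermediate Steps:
l(L) = 2*L**2 (l(L) = (2*L)*L = 2*L**2)
(v(71) - 1516)/(-2194 + l(-68)) = (71 - 1516)/(-2194 + 2*(-68)**2) = -1445/(-2194 + 2*4624) = -1445/(-2194 + 9248) = -1445/7054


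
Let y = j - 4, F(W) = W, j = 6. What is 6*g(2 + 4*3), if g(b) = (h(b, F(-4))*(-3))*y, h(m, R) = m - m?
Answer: 0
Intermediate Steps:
h(m, R) = 0
y = 2 (y = 6 - 4 = 2)
g(b) = 0 (g(b) = (0*(-3))*2 = 0*2 = 0)
6*g(2 + 4*3) = 6*0 = 0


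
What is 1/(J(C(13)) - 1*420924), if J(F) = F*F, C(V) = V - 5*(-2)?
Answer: -1/420395 ≈ -2.3787e-6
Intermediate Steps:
C(V) = 10 + V (C(V) = V + 10 = 10 + V)
J(F) = F**2
1/(J(C(13)) - 1*420924) = 1/((10 + 13)**2 - 1*420924) = 1/(23**2 - 420924) = 1/(529 - 420924) = 1/(-420395) = -1/420395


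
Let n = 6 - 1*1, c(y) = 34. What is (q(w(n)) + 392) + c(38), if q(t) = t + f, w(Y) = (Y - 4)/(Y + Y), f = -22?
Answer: 4041/10 ≈ 404.10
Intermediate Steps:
n = 5 (n = 6 - 1 = 5)
w(Y) = (-4 + Y)/(2*Y) (w(Y) = (-4 + Y)/((2*Y)) = (-4 + Y)*(1/(2*Y)) = (-4 + Y)/(2*Y))
q(t) = -22 + t (q(t) = t - 22 = -22 + t)
(q(w(n)) + 392) + c(38) = ((-22 + (½)*(-4 + 5)/5) + 392) + 34 = ((-22 + (½)*(⅕)*1) + 392) + 34 = ((-22 + ⅒) + 392) + 34 = (-219/10 + 392) + 34 = 3701/10 + 34 = 4041/10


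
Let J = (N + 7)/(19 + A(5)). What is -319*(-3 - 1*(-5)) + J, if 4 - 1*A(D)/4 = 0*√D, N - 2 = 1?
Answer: -4464/7 ≈ -637.71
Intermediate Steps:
N = 3 (N = 2 + 1 = 3)
A(D) = 16 (A(D) = 16 - 0*√D = 16 - 4*0 = 16 + 0 = 16)
J = 2/7 (J = (3 + 7)/(19 + 16) = 10/35 = 10*(1/35) = 2/7 ≈ 0.28571)
-319*(-3 - 1*(-5)) + J = -319*(-3 - 1*(-5)) + 2/7 = -319*(-3 + 5) + 2/7 = -319*2 + 2/7 = -29*22 + 2/7 = -638 + 2/7 = -4464/7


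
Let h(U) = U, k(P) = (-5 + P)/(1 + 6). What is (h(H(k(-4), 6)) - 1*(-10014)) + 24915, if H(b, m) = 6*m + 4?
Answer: 34969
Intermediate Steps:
k(P) = -5/7 + P/7 (k(P) = (-5 + P)/7 = (-5 + P)*(1/7) = -5/7 + P/7)
H(b, m) = 4 + 6*m
(h(H(k(-4), 6)) - 1*(-10014)) + 24915 = ((4 + 6*6) - 1*(-10014)) + 24915 = ((4 + 36) + 10014) + 24915 = (40 + 10014) + 24915 = 10054 + 24915 = 34969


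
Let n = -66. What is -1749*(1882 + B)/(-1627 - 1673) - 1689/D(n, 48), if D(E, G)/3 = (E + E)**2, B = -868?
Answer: 234086077/435600 ≈ 537.39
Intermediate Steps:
D(E, G) = 12*E**2 (D(E, G) = 3*(E + E)**2 = 3*(2*E)**2 = 3*(4*E**2) = 12*E**2)
-1749*(1882 + B)/(-1627 - 1673) - 1689/D(n, 48) = -1749*(1882 - 868)/(-1627 - 1673) - 1689/(12*(-66)**2) = -1749/((-3300/1014)) - 1689/(12*4356) = -1749/((-3300*1/1014)) - 1689/52272 = -1749/(-550/169) - 1689*1/52272 = -1749*(-169/550) - 563/17424 = 26871/50 - 563/17424 = 234086077/435600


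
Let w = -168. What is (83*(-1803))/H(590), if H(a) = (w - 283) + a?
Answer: -149649/139 ≈ -1076.6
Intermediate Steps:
H(a) = -451 + a (H(a) = (-168 - 283) + a = -451 + a)
(83*(-1803))/H(590) = (83*(-1803))/(-451 + 590) = -149649/139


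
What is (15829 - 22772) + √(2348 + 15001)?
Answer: -6943 + √17349 ≈ -6811.3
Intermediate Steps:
(15829 - 22772) + √(2348 + 15001) = -6943 + √17349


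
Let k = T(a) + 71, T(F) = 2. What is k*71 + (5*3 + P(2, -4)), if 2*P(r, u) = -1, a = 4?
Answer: 10395/2 ≈ 5197.5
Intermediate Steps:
P(r, u) = -½ (P(r, u) = (½)*(-1) = -½)
k = 73 (k = 2 + 71 = 73)
k*71 + (5*3 + P(2, -4)) = 73*71 + (5*3 - ½) = 5183 + (15 - ½) = 5183 + 29/2 = 10395/2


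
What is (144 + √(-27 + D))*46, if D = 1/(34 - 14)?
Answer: 6624 + 161*I*√55/5 ≈ 6624.0 + 238.8*I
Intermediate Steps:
D = 1/20 ≈ 0.050000
(144 + √(-27 + D))*46 = (144 + √(-27 + 1/20))*46 = (144 + √(-539/20))*46 = (144 + 7*I*√55/10)*46 = 6624 + 161*I*√55/5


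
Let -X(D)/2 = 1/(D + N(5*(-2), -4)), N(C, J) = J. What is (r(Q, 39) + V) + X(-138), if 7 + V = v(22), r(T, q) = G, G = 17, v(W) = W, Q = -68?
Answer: 2273/71 ≈ 32.014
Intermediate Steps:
r(T, q) = 17
V = 15 (V = -7 + 22 = 15)
X(D) = -2/(-4 + D) (X(D) = -2/(D - 4) = -2/(-4 + D))
(r(Q, 39) + V) + X(-138) = (17 + 15) - 2/(-4 - 138) = 32 - 2/(-142) = 32 - 2*(-1/142) = 32 + 1/71 = 2273/71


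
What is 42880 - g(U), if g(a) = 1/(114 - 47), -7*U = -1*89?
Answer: 2872959/67 ≈ 42880.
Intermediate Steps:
U = 89/7 (U = -(-1)*89/7 = -⅐*(-89) = 89/7 ≈ 12.714)
g(a) = 1/67
42880 - g(U) = 42880 - 1*1/67 = 42880 - 1/67 = 2872959/67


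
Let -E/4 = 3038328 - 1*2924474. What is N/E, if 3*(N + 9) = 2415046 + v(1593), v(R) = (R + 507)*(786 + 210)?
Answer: -346663/105096 ≈ -3.2985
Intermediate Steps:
E = -455416 (E = -4*(3038328 - 1*2924474) = -4*(3038328 - 2924474) = -4*113854 = -455416)
v(R) = 504972 + 996*R (v(R) = (507 + R)*996 = 504972 + 996*R)
N = 4506619/3 (N = -9 + (2415046 + (504972 + 996*1593))/3 = -9 + (2415046 + (504972 + 1586628))/3 = -9 + (2415046 + 2091600)/3 = -9 + (⅓)*4506646 = -9 + 4506646/3 = 4506619/3 ≈ 1.5022e+6)
N/E = (4506619/3)/(-455416) = (4506619/3)*(-1/455416) = -346663/105096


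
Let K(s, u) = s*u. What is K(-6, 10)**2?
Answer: 3600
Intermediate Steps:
K(-6, 10)**2 = (-6*10)**2 = (-60)**2 = 3600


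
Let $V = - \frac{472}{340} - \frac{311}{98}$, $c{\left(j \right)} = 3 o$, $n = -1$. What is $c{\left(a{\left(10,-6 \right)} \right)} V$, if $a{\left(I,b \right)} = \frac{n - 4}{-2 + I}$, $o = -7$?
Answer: $\frac{113997}{1190} \approx 95.796$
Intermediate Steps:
$a{\left(I,b \right)} = - \frac{5}{-2 + I}$ ($a{\left(I,b \right)} = \frac{-1 - 4}{-2 + I} = - \frac{5}{-2 + I}$)
$c{\left(j \right)} = -21$ ($c{\left(j \right)} = 3 \left(-7\right) = -21$)
$V = - \frac{37999}{8330}$ ($V = \left(-472\right) \frac{1}{340} - \frac{311}{98} = - \frac{118}{85} - \frac{311}{98} = - \frac{37999}{8330} \approx -4.5617$)
$c{\left(a{\left(10,-6 \right)} \right)} V = \left(-21\right) \left(- \frac{37999}{8330}\right) = \frac{113997}{1190}$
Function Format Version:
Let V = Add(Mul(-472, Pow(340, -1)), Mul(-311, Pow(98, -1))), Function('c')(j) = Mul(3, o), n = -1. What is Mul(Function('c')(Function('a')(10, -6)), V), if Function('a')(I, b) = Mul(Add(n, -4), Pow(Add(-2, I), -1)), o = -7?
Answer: Rational(113997, 1190) ≈ 95.796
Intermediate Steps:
Function('a')(I, b) = Mul(-5, Pow(Add(-2, I), -1)) (Function('a')(I, b) = Mul(Add(-1, -4), Pow(Add(-2, I), -1)) = Mul(-5, Pow(Add(-2, I), -1)))
Function('c')(j) = -21 (Function('c')(j) = Mul(3, -7) = -21)
V = Rational(-37999, 8330) (V = Add(Mul(-472, Rational(1, 340)), Mul(-311, Rational(1, 98))) = Add(Rational(-118, 85), Rational(-311, 98)) = Rational(-37999, 8330) ≈ -4.5617)
Mul(Function('c')(Function('a')(10, -6)), V) = Mul(-21, Rational(-37999, 8330)) = Rational(113997, 1190)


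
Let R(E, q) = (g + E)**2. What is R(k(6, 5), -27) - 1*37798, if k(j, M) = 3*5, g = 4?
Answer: -37437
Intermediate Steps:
k(j, M) = 15
R(E, q) = (4 + E)**2
R(k(6, 5), -27) - 1*37798 = (4 + 15)**2 - 1*37798 = 19**2 - 37798 = 361 - 37798 = -37437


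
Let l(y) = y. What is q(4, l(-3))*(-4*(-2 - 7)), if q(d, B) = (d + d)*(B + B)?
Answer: -1728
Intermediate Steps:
q(d, B) = 4*B*d (q(d, B) = (2*d)*(2*B) = 4*B*d)
q(4, l(-3))*(-4*(-2 - 7)) = (4*(-3)*4)*(-4*(-2 - 7)) = -(-192)*(-9) = -48*36 = -1728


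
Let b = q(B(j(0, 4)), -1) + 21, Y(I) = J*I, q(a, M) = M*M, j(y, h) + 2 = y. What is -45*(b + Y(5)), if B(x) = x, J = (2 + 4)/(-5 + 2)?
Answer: -540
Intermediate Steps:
j(y, h) = -2 + y
J = -2 (J = 6/(-3) = 6*(-⅓) = -2)
q(a, M) = M²
Y(I) = -2*I
b = 22 (b = (-1)² + 21 = 1 + 21 = 22)
-45*(b + Y(5)) = -45*(22 - 2*5) = -45*(22 - 10) = -45*12 = -540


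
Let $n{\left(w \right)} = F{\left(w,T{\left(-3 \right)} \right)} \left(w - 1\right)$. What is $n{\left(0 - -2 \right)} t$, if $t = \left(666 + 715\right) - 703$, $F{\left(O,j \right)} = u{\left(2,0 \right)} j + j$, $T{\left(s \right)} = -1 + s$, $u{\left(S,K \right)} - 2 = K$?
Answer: $-8136$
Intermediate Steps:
$u{\left(S,K \right)} = 2 + K$
$F{\left(O,j \right)} = 3 j$ ($F{\left(O,j \right)} = \left(2 + 0\right) j + j = 2 j + j = 3 j$)
$t = 678$ ($t = 1381 - 703 = 678$)
$n{\left(w \right)} = 12 - 12 w$ ($n{\left(w \right)} = 3 \left(-1 - 3\right) \left(w - 1\right) = 3 \left(-4\right) \left(-1 + w\right) = - 12 \left(-1 + w\right) = 12 - 12 w$)
$n{\left(0 - -2 \right)} t = \left(12 - 12 \left(0 - -2\right)\right) 678 = \left(12 - 12 \left(0 + 2\right)\right) 678 = \left(12 - 24\right) 678 = \left(-12\right) 678 = -8136$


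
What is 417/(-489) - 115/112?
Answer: -34313/18256 ≈ -1.8795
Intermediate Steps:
417/(-489) - 115/112 = 417*(-1/489) - 115*1/112 = -139/163 - 115/112 = -34313/18256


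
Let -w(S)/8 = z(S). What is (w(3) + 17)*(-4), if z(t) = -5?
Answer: -228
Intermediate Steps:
w(S) = 40 (w(S) = -8*(-5) = 40)
(w(3) + 17)*(-4) = (40 + 17)*(-4) = 57*(-4) = -228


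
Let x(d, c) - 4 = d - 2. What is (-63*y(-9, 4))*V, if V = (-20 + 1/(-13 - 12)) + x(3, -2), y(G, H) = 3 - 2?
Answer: 23688/25 ≈ 947.52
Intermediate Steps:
y(G, H) = 1
x(d, c) = 2 + d (x(d, c) = 4 + (d - 2) = 4 + (-2 + d) = 2 + d)
V = -376/25 (V = (-20 + 1/(-13 - 12)) + (2 + 3) = (-20 + 1/(-25)) + 5 = (-20 - 1/25) + 5 = -501/25 + 5 = -376/25 ≈ -15.040)
(-63*y(-9, 4))*V = -63*1*(-376/25) = -63*(-376/25) = 23688/25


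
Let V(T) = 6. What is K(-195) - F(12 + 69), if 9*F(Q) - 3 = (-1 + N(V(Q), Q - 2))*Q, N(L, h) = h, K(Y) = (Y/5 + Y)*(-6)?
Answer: 2105/3 ≈ 701.67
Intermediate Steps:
K(Y) = -36*Y/5 (K(Y) = (Y*(⅕) + Y)*(-6) = (Y/5 + Y)*(-6) = (6*Y/5)*(-6) = -36*Y/5)
F(Q) = ⅓ + Q*(-3 + Q)/9 (F(Q) = ⅓ + ((-1 + (Q - 2))*Q)/9 = ⅓ + ((-1 + (-2 + Q))*Q)/9 = ⅓ + ((-3 + Q)*Q)/9 = ⅓ + (Q*(-3 + Q))/9 = ⅓ + Q*(-3 + Q)/9)
K(-195) - F(12 + 69) = -36/5*(-195) - (⅓ - (12 + 69)/9 + (12 + 69)*(-2 + (12 + 69))/9) = 1404 - (⅓ - ⅑*81 + (⅑)*81*(-2 + 81)) = 1404 - (⅓ - 9 + (⅑)*81*79) = 1404 - (⅓ - 9 + 711) = 1404 - 1*2107/3 = 1404 - 2107/3 = 2105/3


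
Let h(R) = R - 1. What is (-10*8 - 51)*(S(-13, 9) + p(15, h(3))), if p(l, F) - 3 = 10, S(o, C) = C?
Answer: -2882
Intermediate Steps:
h(R) = -1 + R
p(l, F) = 13 (p(l, F) = 3 + 10 = 13)
(-10*8 - 51)*(S(-13, 9) + p(15, h(3))) = (-10*8 - 51)*(9 + 13) = (-80 - 51)*22 = -131*22 = -2882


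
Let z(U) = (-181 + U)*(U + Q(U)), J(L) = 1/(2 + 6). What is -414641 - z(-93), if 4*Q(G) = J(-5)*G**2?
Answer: -5857055/16 ≈ -3.6607e+5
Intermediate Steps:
J(L) = 1/8
Q(G) = G**2/32 (Q(G) = (G**2/8)/4 = G**2/32)
z(U) = (-181 + U)*(U + U**2/32)
-414641 - z(-93) = -414641 - (-93)*(-5792 + (-93)**2 - 149*(-93))/32 = -414641 - (-93)*(-5792 + 8649 + 13857)/32 = -414641 - (-93)*16714/32 = -414641 - 1*(-777201/16) = -414641 + 777201/16 = -5857055/16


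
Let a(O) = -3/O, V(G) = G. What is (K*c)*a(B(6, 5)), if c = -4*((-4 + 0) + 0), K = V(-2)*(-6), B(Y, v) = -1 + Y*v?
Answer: -576/29 ≈ -19.862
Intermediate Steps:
K = 12 (K = -2*(-6) = 12)
c = 16 (c = -4*(-4 + 0) = -4*(-4) = 16)
(K*c)*a(B(6, 5)) = (12*16)*(-3/(-1 + 6*5)) = 192*(-3/(-1 + 30)) = 192*(-3/29) = -576/29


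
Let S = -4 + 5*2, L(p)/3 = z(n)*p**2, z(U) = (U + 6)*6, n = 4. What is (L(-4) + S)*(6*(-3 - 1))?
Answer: -69264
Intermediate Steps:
z(U) = 36 + 6*U (z(U) = (6 + U)*6 = 36 + 6*U)
L(p) = 180*p**2 (L(p) = 3*((36 + 6*4)*p**2) = 3*((36 + 24)*p**2) = 3*(60*p**2) = 180*p**2)
S = 6 (S = -4 + 10 = 6)
(L(-4) + S)*(6*(-3 - 1)) = (180*(-4)**2 + 6)*(6*(-3 - 1)) = (180*16 + 6)*(6*(-4)) = (2880 + 6)*(-24) = 2886*(-24) = -69264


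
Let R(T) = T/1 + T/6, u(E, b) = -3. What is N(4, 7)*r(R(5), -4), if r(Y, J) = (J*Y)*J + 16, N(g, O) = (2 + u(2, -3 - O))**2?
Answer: 328/3 ≈ 109.33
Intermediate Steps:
N(g, O) = 1 (N(g, O) = (2 - 3)**2 = (-1)**2 = 1)
R(T) = 7*T/6 (R(T) = T*1 + T*(1/6) = T + T/6 = 7*T/6)
r(Y, J) = 16 + Y*J**2 (r(Y, J) = Y*J**2 + 16 = 16 + Y*J**2)
N(4, 7)*r(R(5), -4) = 1*(16 + ((7/6)*5)*(-4)**2) = 1*(16 + (35/6)*16) = 1*(16 + 280/3) = 1*(328/3) = 328/3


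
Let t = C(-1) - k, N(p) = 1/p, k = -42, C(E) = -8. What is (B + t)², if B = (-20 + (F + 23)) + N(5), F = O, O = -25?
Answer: 3721/25 ≈ 148.84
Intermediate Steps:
F = -25
t = 34 (t = -8 - 1*(-42) = -8 + 42 = 34)
B = -109/5 (B = (-20 + (-25 + 23)) + 1/5 = (-20 - 2) + ⅕ = -22 + ⅕ = -109/5 ≈ -21.800)
(B + t)² = (-109/5 + 34)² = (61/5)² = 3721/25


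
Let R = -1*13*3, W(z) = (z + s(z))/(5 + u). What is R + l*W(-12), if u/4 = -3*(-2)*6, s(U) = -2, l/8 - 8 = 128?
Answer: -21043/149 ≈ -141.23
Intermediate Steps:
l = 1088 (l = 64 + 8*128 = 64 + 1024 = 1088)
u = 144 (u = 4*(-3*(-2)*6) = 4*(6*6) = 4*36 = 144)
W(z) = -2/149 + z/149 (W(z) = (z - 2)/(5 + 144) = (-2 + z)/149 = (-2 + z)*(1/149) = -2/149 + z/149)
R = -39 (R = -13*3 = -39)
R + l*W(-12) = -39 + 1088*(-2/149 + (1/149)*(-12)) = -39 + 1088*(-2/149 - 12/149) = -39 + 1088*(-14/149) = -39 - 15232/149 = -21043/149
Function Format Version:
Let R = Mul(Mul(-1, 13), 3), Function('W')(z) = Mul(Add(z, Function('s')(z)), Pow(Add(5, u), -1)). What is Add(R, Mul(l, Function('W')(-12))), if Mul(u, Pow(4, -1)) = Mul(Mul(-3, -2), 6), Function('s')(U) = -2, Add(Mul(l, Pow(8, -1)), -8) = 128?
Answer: Rational(-21043, 149) ≈ -141.23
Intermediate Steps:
l = 1088 (l = Add(64, Mul(8, 128)) = Add(64, 1024) = 1088)
u = 144 (u = Mul(4, Mul(Mul(-3, -2), 6)) = Mul(4, Mul(6, 6)) = Mul(4, 36) = 144)
Function('W')(z) = Add(Rational(-2, 149), Mul(Rational(1, 149), z)) (Function('W')(z) = Mul(Add(z, -2), Pow(Add(5, 144), -1)) = Mul(Add(-2, z), Pow(149, -1)) = Mul(Add(-2, z), Rational(1, 149)) = Add(Rational(-2, 149), Mul(Rational(1, 149), z)))
R = -39 (R = Mul(-13, 3) = -39)
Add(R, Mul(l, Function('W')(-12))) = Add(-39, Mul(1088, Add(Rational(-2, 149), Mul(Rational(1, 149), -12)))) = Add(-39, Mul(1088, Add(Rational(-2, 149), Rational(-12, 149)))) = Add(-39, Mul(1088, Rational(-14, 149))) = Add(-39, Rational(-15232, 149)) = Rational(-21043, 149)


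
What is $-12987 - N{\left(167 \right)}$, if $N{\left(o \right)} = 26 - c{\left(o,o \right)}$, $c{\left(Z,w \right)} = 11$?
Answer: $-13002$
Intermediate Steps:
$N{\left(o \right)} = 15$ ($N{\left(o \right)} = 26 - 11 = 15$)
$-12987 - N{\left(167 \right)} = -12987 - 15 = -13002$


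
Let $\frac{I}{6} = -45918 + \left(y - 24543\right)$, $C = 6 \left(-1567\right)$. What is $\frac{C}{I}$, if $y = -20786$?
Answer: $\frac{1567}{91247} \approx 0.017173$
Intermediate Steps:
$C = -9402$
$I = -547482$ ($I = 6 \left(-45918 - 45329\right) = 6 \left(-91247\right) = -547482$)
$\frac{C}{I} = - \frac{9402}{-547482} = \left(-9402\right) \left(- \frac{1}{547482}\right) = \frac{1567}{91247}$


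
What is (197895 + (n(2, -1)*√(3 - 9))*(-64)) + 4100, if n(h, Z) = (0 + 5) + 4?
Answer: 201995 - 576*I*√6 ≈ 2.02e+5 - 1410.9*I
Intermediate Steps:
n(h, Z) = 9 (n(h, Z) = 5 + 4 = 9)
(197895 + (n(2, -1)*√(3 - 9))*(-64)) + 4100 = (197895 + (9*√(3 - 9))*(-64)) + 4100 = (197895 + (9*√(-6))*(-64)) + 4100 = (197895 + (9*(I*√6))*(-64)) + 4100 = (197895 + (9*I*√6)*(-64)) + 4100 = (197895 - 576*I*√6) + 4100 = 201995 - 576*I*√6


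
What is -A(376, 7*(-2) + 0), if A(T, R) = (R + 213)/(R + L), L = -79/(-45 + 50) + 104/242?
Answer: 120395/17769 ≈ 6.7756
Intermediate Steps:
L = -9299/605 (L = -79/5 + 104*(1/242) = -79*⅕ + 52/121 = -79/5 + 52/121 = -9299/605 ≈ -15.370)
A(T, R) = (213 + R)/(-9299/605 + R) (A(T, R) = (R + 213)/(R - 9299/605) = (213 + R)/(-9299/605 + R))
-A(376, 7*(-2) + 0) = -605*(213 + (7*(-2) + 0))/(-9299 + 605*(7*(-2) + 0)) = -605*(213 + (-14 + 0))/(-9299 + 605*(-14 + 0)) = -605*(213 - 14)/(-9299 + 605*(-14)) = -605*199/(-9299 - 8470) = -605*199/(-17769) = -605*(-1)*199/17769 = -1*(-120395/17769) = 120395/17769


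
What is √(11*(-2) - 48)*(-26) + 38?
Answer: 38 - 26*I*√70 ≈ 38.0 - 217.53*I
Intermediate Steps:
√(11*(-2) - 48)*(-26) + 38 = √(-22 - 48)*(-26) + 38 = √(-70)*(-26) + 38 = (I*√70)*(-26) + 38 = -26*I*√70 + 38 = 38 - 26*I*√70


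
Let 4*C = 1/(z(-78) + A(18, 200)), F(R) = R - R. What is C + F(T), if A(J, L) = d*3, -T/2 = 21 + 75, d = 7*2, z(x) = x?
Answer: -1/144 ≈ -0.0069444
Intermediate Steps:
d = 14
T = -192 (T = -2*(21 + 75) = -2*96 = -192)
F(R) = 0
A(J, L) = 42 (A(J, L) = 14*3 = 42)
C = -1/144 (C = 1/(4*(-78 + 42)) = (¼)/(-36) = (¼)*(-1/36) = -1/144 ≈ -0.0069444)
C + F(T) = -1/144 + 0 = -1/144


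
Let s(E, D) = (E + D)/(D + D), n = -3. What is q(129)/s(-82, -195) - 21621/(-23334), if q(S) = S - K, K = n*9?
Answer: 475209859/2154506 ≈ 220.57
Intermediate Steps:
K = -27 (K = -3*9 = -27)
s(E, D) = (D + E)/(2*D) (s(E, D) = (D + E)/((2*D)) = (D + E)*(1/(2*D)) = (D + E)/(2*D))
q(S) = 27 + S (q(S) = S - 1*(-27) = S + 27 = 27 + S)
q(129)/s(-82, -195) - 21621/(-23334) = (27 + 129)/(((½)*(-195 - 82)/(-195))) - 21621/(-23334) = 156/(((½)*(-1/195)*(-277))) - 21621*(-1/23334) = 156/(277/390) + 7207/7778 = 156*(390/277) + 7207/7778 = 60840/277 + 7207/7778 = 475209859/2154506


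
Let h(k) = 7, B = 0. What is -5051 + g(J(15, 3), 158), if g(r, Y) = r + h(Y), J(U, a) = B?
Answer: -5044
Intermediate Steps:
J(U, a) = 0
g(r, Y) = 7 + r (g(r, Y) = r + 7 = 7 + r)
-5051 + g(J(15, 3), 158) = -5051 + (7 + 0) = -5051 + 7 = -5044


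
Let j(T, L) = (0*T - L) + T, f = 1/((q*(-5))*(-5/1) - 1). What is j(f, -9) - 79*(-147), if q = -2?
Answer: 592721/51 ≈ 11622.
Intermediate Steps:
f = -1/51 (f = 1/((-2*(-5))*(-5/1) - 1) = 1/(10*(-5*1) - 1) = 1/(10*(-5) - 1) = 1/(-50 - 1) = 1/(-51) = -1/51 ≈ -0.019608)
j(T, L) = T - L (j(T, L) = (0 - L) + T = -L + T = T - L)
j(f, -9) - 79*(-147) = (-1/51 - 1*(-9)) - 79*(-147) = (-1/51 + 9) + 11613 = 458/51 + 11613 = 592721/51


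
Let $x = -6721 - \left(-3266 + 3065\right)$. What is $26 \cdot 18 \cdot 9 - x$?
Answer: $10732$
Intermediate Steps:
$x = -6520$ ($x = -6721 - -201 = -6721 + 201 = -6520$)
$26 \cdot 18 \cdot 9 - x = 26 \cdot 18 \cdot 9 - -6520 = 468 \cdot 9 + 6520 = 4212 + 6520 = 10732$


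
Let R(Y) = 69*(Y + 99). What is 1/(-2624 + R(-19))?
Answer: 1/2896 ≈ 0.00034530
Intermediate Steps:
R(Y) = 6831 + 69*Y (R(Y) = 69*(99 + Y) = 6831 + 69*Y)
1/(-2624 + R(-19)) = 1/(-2624 + (6831 + 69*(-19))) = 1/(-2624 + (6831 - 1311)) = 1/(-2624 + 5520) = 1/2896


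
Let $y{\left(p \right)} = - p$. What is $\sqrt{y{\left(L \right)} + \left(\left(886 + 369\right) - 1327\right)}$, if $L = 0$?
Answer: $6 i \sqrt{2} \approx 8.4853 i$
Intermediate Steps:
$\sqrt{y{\left(L \right)} + \left(\left(886 + 369\right) - 1327\right)} = \sqrt{\left(-1\right) 0 + \left(\left(886 + 369\right) - 1327\right)} = \sqrt{0 + \left(1255 - 1327\right)} = \sqrt{0 - 72} = \sqrt{-72} = 6 i \sqrt{2}$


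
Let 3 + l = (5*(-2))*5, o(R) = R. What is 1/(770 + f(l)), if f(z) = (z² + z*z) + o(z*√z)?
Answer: 6388/40955421 + 53*I*√53/40955421 ≈ 0.00015597 + 9.4211e-6*I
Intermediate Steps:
l = -53 (l = -3 + (5*(-2))*5 = -3 - 10*5 = -3 - 50 = -53)
f(z) = z^(3/2) + 2*z² (f(z) = (z² + z*z) + z*√z = (z² + z²) + z^(3/2) = 2*z² + z^(3/2) = z^(3/2) + 2*z²)
1/(770 + f(l)) = 1/(770 + ((-53)^(3/2) + 2*(-53)²)) = 1/(770 + (-53*I*√53 + 2*2809)) = 1/(770 + (-53*I*√53 + 5618)) = 1/(770 + (5618 - 53*I*√53)) = 1/(6388 - 53*I*√53)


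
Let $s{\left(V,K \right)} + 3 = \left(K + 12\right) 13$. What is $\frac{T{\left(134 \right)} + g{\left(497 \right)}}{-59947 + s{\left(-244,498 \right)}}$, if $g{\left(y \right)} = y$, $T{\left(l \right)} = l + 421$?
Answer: $- \frac{263}{13330} \approx -0.01973$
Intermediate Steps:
$T{\left(l \right)} = 421 + l$
$s{\left(V,K \right)} = 153 + 13 K$ ($s{\left(V,K \right)} = -3 + \left(K + 12\right) 13 = -3 + \left(12 + K\right) 13 = -3 + \left(156 + 13 K\right) = 153 + 13 K$)
$\frac{T{\left(134 \right)} + g{\left(497 \right)}}{-59947 + s{\left(-244,498 \right)}} = \frac{\left(421 + 134\right) + 497}{-59947 + \left(153 + 13 \cdot 498\right)} = \frac{555 + 497}{-59947 + \left(153 + 6474\right)} = \frac{1052}{-59947 + 6627} = \frac{1052}{-53320} = 1052 \left(- \frac{1}{53320}\right) = - \frac{263}{13330}$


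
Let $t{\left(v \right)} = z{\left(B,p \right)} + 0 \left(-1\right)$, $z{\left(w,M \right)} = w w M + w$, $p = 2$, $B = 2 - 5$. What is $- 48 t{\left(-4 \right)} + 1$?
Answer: $-719$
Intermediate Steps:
$B = -3$
$z{\left(w,M \right)} = w + M w^{2}$ ($z{\left(w,M \right)} = w^{2} M + w = M w^{2} + w = w + M w^{2}$)
$t{\left(v \right)} = 15$ ($t{\left(v \right)} = - 3 \left(1 + 2 \left(-3\right)\right) + 0 \left(-1\right) = - 3 \left(1 - 6\right) + 0 = \left(-3\right) \left(-5\right) + 0 = 15 + 0 = 15$)
$- 48 t{\left(-4 \right)} + 1 = \left(-48\right) 15 + 1 = -720 + 1 = -719$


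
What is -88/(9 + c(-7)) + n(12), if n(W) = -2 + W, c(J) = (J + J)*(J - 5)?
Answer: 1682/177 ≈ 9.5028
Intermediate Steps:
c(J) = 2*J*(-5 + J) (c(J) = (2*J)*(-5 + J) = 2*J*(-5 + J))
-88/(9 + c(-7)) + n(12) = -88/(9 + 2*(-7)*(-5 - 7)) + (-2 + 12) = -88/(9 + 2*(-7)*(-12)) + 10 = -88/(9 + 168) + 10 = -88/177 + 10 = 1682/177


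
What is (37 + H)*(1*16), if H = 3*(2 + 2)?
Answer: 784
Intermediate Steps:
H = 12 (H = 3*4 = 12)
(37 + H)*(1*16) = (37 + 12)*(1*16) = 49*16 = 784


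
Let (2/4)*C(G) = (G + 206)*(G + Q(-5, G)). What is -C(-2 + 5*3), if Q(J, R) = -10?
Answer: -1314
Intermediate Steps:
C(G) = 2*(-10 + G)*(206 + G) (C(G) = 2*((G + 206)*(G - 10)) = 2*((206 + G)*(-10 + G)) = 2*((-10 + G)*(206 + G)) = 2*(-10 + G)*(206 + G))
-C(-2 + 5*3) = -(-4120 + 2*(-2 + 5*3)² + 392*(-2 + 5*3)) = -(-4120 + 2*(-2 + 15)² + 392*(-2 + 15)) = -(-4120 + 2*13² + 392*13) = -(-4120 + 2*169 + 5096) = -(-4120 + 338 + 5096) = -1*1314 = -1314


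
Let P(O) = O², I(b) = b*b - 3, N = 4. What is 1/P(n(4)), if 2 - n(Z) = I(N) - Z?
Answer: 1/49 ≈ 0.020408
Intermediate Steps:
I(b) = -3 + b² (I(b) = b² - 3 = -3 + b²)
n(Z) = -11 + Z (n(Z) = 2 - ((-3 + 4²) - Z) = 2 - ((-3 + 16) - Z) = 2 - (13 - Z) = 2 + (-13 + Z) = -11 + Z)
1/P(n(4)) = 1/((-11 + 4)²) = 1/((-7)²) = 1/49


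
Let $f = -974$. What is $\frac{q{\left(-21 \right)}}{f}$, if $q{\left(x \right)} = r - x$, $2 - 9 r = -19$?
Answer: $- \frac{35}{1461} \approx -0.023956$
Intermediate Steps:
$r = \frac{7}{3}$ ($r = \frac{2}{9} - - \frac{19}{9} = \frac{2}{9} + \frac{19}{9} = \frac{7}{3} \approx 2.3333$)
$q{\left(x \right)} = \frac{7}{3} - x$
$\frac{q{\left(-21 \right)}}{f} = \frac{\frac{7}{3} - -21}{-974} = \left(\frac{7}{3} + 21\right) \left(- \frac{1}{974}\right) = \frac{70}{3} \left(- \frac{1}{974}\right) = - \frac{35}{1461}$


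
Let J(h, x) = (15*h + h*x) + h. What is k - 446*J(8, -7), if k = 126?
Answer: -31986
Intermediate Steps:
J(h, x) = 16*h + h*x
k - 446*J(8, -7) = 126 - 3568*(16 - 7) = 126 - 3568*9 = 126 - 446*72 = 126 - 32112 = -31986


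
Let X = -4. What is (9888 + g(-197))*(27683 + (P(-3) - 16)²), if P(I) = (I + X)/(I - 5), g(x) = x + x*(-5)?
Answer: 4767776157/16 ≈ 2.9799e+8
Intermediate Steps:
g(x) = -4*x (g(x) = x - 5*x = -4*x)
P(I) = (-4 + I)/(-5 + I) (P(I) = (I - 4)/(I - 5) = (-4 + I)/(-5 + I))
(9888 + g(-197))*(27683 + (P(-3) - 16)²) = (9888 - 4*(-197))*(27683 + ((-4 - 3)/(-5 - 3) - 16)²) = (9888 + 788)*(27683 + (-7/(-8) - 16)²) = 10676*(27683 + (-⅛*(-7) - 16)²) = 10676*(27683 + (7/8 - 16)²) = 10676*(27683 + (-121/8)²) = 10676*(27683 + 14641/64) = 10676*(1786353/64) = 4767776157/16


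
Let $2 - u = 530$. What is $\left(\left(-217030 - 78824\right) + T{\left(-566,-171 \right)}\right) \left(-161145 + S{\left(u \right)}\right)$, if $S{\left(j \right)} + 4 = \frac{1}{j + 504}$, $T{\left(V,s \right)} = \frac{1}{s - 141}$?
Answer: $\frac{357002299104073}{7488} \approx 4.7677 \cdot 10^{10}$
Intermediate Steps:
$u = -528$ ($u = 2 - 530 = -528$)
$T{\left(V,s \right)} = \frac{1}{-141 + s}$
$S{\left(j \right)} = -4 + \frac{1}{504 + j}$ ($S{\left(j \right)} = -4 + \frac{1}{j + 504} = -4 + \frac{1}{504 + j}$)
$\left(\left(-217030 - 78824\right) + T{\left(-566,-171 \right)}\right) \left(-161145 + S{\left(u \right)}\right) = \left(\left(-217030 - 78824\right) + \frac{1}{-141 - 171}\right) \left(-161145 + \frac{-2015 - -2112}{504 - 528}\right) = \left(-295854 + \frac{1}{-312}\right) \left(-161145 + \frac{-2015 + 2112}{-24}\right) = \left(-295854 - \frac{1}{312}\right) \left(-161145 - \frac{97}{24}\right) = - \frac{92306449 \left(-161145 - \frac{97}{24}\right)}{312} = \left(- \frac{92306449}{312}\right) \left(- \frac{3867577}{24}\right) = \frac{357002299104073}{7488}$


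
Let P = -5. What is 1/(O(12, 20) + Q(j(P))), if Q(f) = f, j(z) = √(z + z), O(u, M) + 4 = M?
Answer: 8/133 - I*√10/266 ≈ 0.06015 - 0.011888*I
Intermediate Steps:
O(u, M) = -4 + M
j(z) = √2*√z (j(z) = √(2*z) = √2*√z)
1/(O(12, 20) + Q(j(P))) = 1/((-4 + 20) + √2*√(-5)) = 1/(16 + √2*(I*√5)) = 1/(16 + I*√10)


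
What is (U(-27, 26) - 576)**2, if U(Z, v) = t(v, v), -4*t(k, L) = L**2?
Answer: 555025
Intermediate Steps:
t(k, L) = -L**2/4
U(Z, v) = -v**2/4
(U(-27, 26) - 576)**2 = (-1/4*26**2 - 576)**2 = (-1/4*676 - 576)**2 = (-169 - 576)**2 = (-745)**2 = 555025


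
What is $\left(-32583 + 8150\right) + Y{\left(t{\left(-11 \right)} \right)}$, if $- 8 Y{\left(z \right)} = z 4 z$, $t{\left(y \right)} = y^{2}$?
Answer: $- \frac{63507}{2} \approx -31754.0$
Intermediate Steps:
$Y{\left(z \right)} = - \frac{z^{2}}{2}$ ($Y{\left(z \right)} = - \frac{z 4 z}{8} = - \frac{4 z z}{8} = - \frac{4 z^{2}}{8} = - \frac{z^{2}}{2}$)
$\left(-32583 + 8150\right) + Y{\left(t{\left(-11 \right)} \right)} = \left(-32583 + 8150\right) - \frac{\left(\left(-11\right)^{2}\right)^{2}}{2} = -24433 - \frac{121^{2}}{2} = -24433 - \frac{14641}{2} = - \frac{63507}{2}$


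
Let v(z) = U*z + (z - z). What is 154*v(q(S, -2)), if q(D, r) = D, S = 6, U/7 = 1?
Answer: 6468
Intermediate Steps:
U = 7 (U = 7*1 = 7)
v(z) = 7*z (v(z) = 7*z + (z - z) = 7*z + 0 = 7*z)
154*v(q(S, -2)) = 154*(7*6) = 154*42 = 6468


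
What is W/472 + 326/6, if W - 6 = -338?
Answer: 18985/354 ≈ 53.630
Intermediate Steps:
W = -332 (W = 6 - 338 = -332)
W/472 + 326/6 = -332/472 + 326/6 = -332*1/472 + 326*(⅙) = -83/118 + 163/3 = 18985/354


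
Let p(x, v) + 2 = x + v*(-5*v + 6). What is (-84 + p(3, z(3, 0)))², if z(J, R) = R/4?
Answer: 6889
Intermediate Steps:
z(J, R) = R/4 (z(J, R) = R*(¼) = R/4)
p(x, v) = -2 + x + v*(6 - 5*v) (p(x, v) = -2 + (x + v*(-5*v + 6)) = -2 + (x + v*(6 - 5*v)) = -2 + x + v*(6 - 5*v))
(-84 + p(3, z(3, 0)))² = (-84 + (-2 + 3 - 5*((¼)*0)² + 6*((¼)*0)))² = (-84 + (-2 + 3 - 5*0² + 6*0))² = (-84 + (-2 + 3 - 5*0 + 0))² = (-84 + (-2 + 3 + 0 + 0))² = (-84 + 1)² = (-83)² = 6889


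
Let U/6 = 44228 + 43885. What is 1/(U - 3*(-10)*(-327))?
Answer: 1/518868 ≈ 1.9273e-6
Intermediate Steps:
U = 528678 (U = 6*(44228 + 43885) = 6*88113 = 528678)
1/(U - 3*(-10)*(-327)) = 1/(528678 - 3*(-10)*(-327)) = 1/(528678 + 30*(-327)) = 1/(528678 - 9810) = 1/518868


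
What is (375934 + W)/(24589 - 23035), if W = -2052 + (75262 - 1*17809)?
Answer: 431335/1554 ≈ 277.56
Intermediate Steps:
W = 55401 (W = -2052 + (75262 - 17809) = -2052 + 57453 = 55401)
(375934 + W)/(24589 - 23035) = (375934 + 55401)/(24589 - 23035) = 431335/1554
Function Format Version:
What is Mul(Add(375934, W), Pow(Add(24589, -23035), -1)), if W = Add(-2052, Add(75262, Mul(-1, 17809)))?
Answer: Rational(431335, 1554) ≈ 277.56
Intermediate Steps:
W = 55401 (W = Add(-2052, Add(75262, -17809)) = Add(-2052, 57453) = 55401)
Mul(Add(375934, W), Pow(Add(24589, -23035), -1)) = Mul(Add(375934, 55401), Pow(Add(24589, -23035), -1)) = Mul(431335, Pow(1554, -1)) = Mul(431335, Rational(1, 1554)) = Rational(431335, 1554)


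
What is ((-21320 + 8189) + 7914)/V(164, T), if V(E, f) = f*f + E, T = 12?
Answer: -5217/308 ≈ -16.938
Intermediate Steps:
V(E, f) = E + f**2 (V(E, f) = f**2 + E = E + f**2)
((-21320 + 8189) + 7914)/V(164, T) = ((-21320 + 8189) + 7914)/(164 + 12**2) = (-13131 + 7914)/(164 + 144) = -5217/308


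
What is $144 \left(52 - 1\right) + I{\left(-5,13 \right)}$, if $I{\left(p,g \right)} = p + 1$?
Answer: $7340$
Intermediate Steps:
$I{\left(p,g \right)} = 1 + p$
$144 \left(52 - 1\right) + I{\left(-5,13 \right)} = 144 \left(52 - 1\right) + \left(1 - 5\right) = 144 \cdot 51 - 4 = 7344 - 4 = 7340$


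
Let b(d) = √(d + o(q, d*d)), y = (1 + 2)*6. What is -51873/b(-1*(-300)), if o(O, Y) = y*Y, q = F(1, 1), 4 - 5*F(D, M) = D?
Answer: -17291*√16203/54010 ≈ -40.752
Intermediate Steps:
F(D, M) = ⅘ - D/5
q = ⅗ (q = ⅘ - ⅕*1 = ⅘ - ⅕ = ⅗ ≈ 0.60000)
y = 18 (y = 3*6 = 18)
o(O, Y) = 18*Y
b(d) = √(d + 18*d²) (b(d) = √(d + 18*(d*d)) = √(d + 18*d²))
-51873/b(-1*(-300)) = -51873*1/(√300*√(1 + 18*(-1*(-300)))) = -51873*√3/(30*√(1 + 18*300)) = -51873*√3/(30*√(1 + 5400)) = -51873*√16203/162030 = -17291*√16203/54010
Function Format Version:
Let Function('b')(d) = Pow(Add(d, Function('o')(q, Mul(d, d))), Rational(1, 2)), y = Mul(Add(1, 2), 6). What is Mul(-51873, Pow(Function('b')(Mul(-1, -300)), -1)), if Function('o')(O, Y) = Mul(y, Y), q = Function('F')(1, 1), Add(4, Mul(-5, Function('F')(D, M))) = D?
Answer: Mul(Rational(-17291, 54010), Pow(16203, Rational(1, 2))) ≈ -40.752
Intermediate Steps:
Function('F')(D, M) = Add(Rational(4, 5), Mul(Rational(-1, 5), D))
q = Rational(3, 5) (q = Add(Rational(4, 5), Mul(Rational(-1, 5), 1)) = Add(Rational(4, 5), Rational(-1, 5)) = Rational(3, 5) ≈ 0.60000)
y = 18 (y = Mul(3, 6) = 18)
Function('o')(O, Y) = Mul(18, Y)
Function('b')(d) = Pow(Add(d, Mul(18, Pow(d, 2))), Rational(1, 2)) (Function('b')(d) = Pow(Add(d, Mul(18, Mul(d, d))), Rational(1, 2)) = Pow(Add(d, Mul(18, Pow(d, 2))), Rational(1, 2)))
Mul(-51873, Pow(Function('b')(Mul(-1, -300)), -1)) = Mul(-51873, Pow(Pow(Mul(Mul(-1, -300), Add(1, Mul(18, Mul(-1, -300)))), Rational(1, 2)), -1)) = Mul(-51873, Pow(Pow(Mul(300, Add(1, Mul(18, 300))), Rational(1, 2)), -1)) = Mul(-51873, Pow(Pow(Mul(300, Add(1, 5400)), Rational(1, 2)), -1)) = Mul(-51873, Pow(Pow(Mul(300, 5401), Rational(1, 2)), -1)) = Mul(-51873, Pow(Pow(1620300, Rational(1, 2)), -1)) = Mul(-51873, Pow(Mul(10, Pow(16203, Rational(1, 2))), -1)) = Mul(-51873, Mul(Rational(1, 162030), Pow(16203, Rational(1, 2)))) = Mul(Rational(-17291, 54010), Pow(16203, Rational(1, 2)))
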